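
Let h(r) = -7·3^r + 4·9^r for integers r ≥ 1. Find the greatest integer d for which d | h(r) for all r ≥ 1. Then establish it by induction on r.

d = 3

Computing the first values: h(1) = 15 and h(2) = 261; gcd(15, 261) = 3, so d ≤ 3.
We prove 3 | -7·3^r + 4·9^r for all r ≥ 1 by induction on r.
For the base case r = 1: h(1) = 15 = 3·(5), so 3 | h(1).
Suppose the result is true for r = i, i.e. 3 | h(i). Then
h(i+1) − 9·h(i) = (-7·3^(i+1) + 4·9^(i+1)) − 9·(-7·3^i + 4·9^i) = (-7)·3^i·(3 − 9) = (42)·3^i. Since 3 | h(i) by the inductive hypothesis, 3 | 9·h(i); and 3 | 42 since 42 = 3·14. Therefore 3 | h(i+1).
By the principle of mathematical induction, the result holds for all r ≥ 1.
Therefore the largest such d is 3.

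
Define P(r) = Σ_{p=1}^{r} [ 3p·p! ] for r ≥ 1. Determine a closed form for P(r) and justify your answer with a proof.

We claim P(r) = 3(r + 1)! - 3 for all r ≥ 1.
For the base case r = 1: P(1) = 3, and the closed form gives 3. They agree.
For the inductive step, assume it holds for an arbitrary p ≥ 1, so P(p) = 3(p + 1)! - 3.
Then P(p+1) = P(p) + (3(p + 1)(p + 1)!) = (3(p + 1)! - 3) + (3(p + 1)(p + 1)!).
Simplifying, P(p+1) = 3((p+1) + 1)! - 3,
which is the closed form with r = p+1.
By induction, the statement is established for all r ≥ 1.

P(r) = 3(r + 1)! - 3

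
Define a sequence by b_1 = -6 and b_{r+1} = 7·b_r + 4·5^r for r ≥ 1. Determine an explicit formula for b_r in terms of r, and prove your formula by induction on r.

b_r = -2·5^r + 4·7^(r - 1)

Computing the first terms: b_1 = -6, b_2 = -22, b_3 = -54. This suggests b_r = -2·5^r + 4·7^(r - 1).
For the base case r = 1: the formula gives -6 = -6 = b_1.
For the inductive step, assume it holds for an arbitrary p ≥ 1, so b_p = -2·5^p + 4·7^(p - 1).
Then b_{p+1} = 7·b_p + 4·5^p = 7·(-2·5^p + 4·7^(p - 1)) + 4·5^p = -2·5^(p + 1) + 4·7^p = -2·5^(p+1) + 4·7^((p+1) - 1),
which is the claimed formula at r = p+1.
This completes the induction.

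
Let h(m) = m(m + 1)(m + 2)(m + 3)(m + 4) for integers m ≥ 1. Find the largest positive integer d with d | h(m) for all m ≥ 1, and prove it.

Computing the first values: h(1) = 120 and h(2) = 720; gcd(120, 720) = 120, so d ≤ 120.
We prove 120 | m(m + 1)(m + 2)(m + 3)(m + 4) for all m ≥ 1 by induction on m.
When m = 1: h(1) = 120 = 120·(1), so 120 | h(1).
Inductive step: assume the claim holds for m = j, i.e. 120 | h(j). Then
h(j+1) − h(j) = (j+1)·(j+2)·(j+3)·(j+4)·(j+5) − j·(j+1)·(j+2)·(j+3)·(j+4) = (j+1)·(j+2)·(j+3)·(j+4)·[(j+5) − j] = 5·(j+1)·(j+2)·(j+3)·(j+4). The product of 4 consecutive integers is divisible by (4)! = 24, so h(j+1) − h(j) is divisible by 5·24 = 120. By the inductive hypothesis 120 | h(j), hence 120 | h(j+1).
Hence, by induction on m, the claim holds for every m ≥ 1.
Therefore the largest such d is 120.

d = 120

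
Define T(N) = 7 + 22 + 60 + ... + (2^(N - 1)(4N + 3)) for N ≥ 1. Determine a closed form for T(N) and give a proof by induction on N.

T(N) = 2^N(4N - 1) + 1

We claim T(N) = 2^N(4N - 1) + 1 for all N ≥ 1.
When N = 1: T(1) = 7, and the closed form gives 7. They agree.
Inductive step: assume the claim holds for N = m, so T(m) = 2^m(4m - 1) + 1.
Then T(m+1) = T(m) + (2^m(4m + 7)) = (2^m(4m - 1) + 1) + (2^m(4m + 7)).
Simplifying, T(m+1) = 8·2^m·m + 6·2^m + 1 = 2^(m+1)(4(m+1) - 1) + 1,
which is the closed form with N = m+1.
This completes the induction.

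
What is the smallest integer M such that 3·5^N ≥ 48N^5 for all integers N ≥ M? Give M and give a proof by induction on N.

M = 9

At N = 8: 1171875 < 1572864, so the inequality fails and M ≥ 9. We prove 3·5^N ≥ 48N^5 for all N ≥ 9.
Base case (N = 9): 3·5^N = 5859375 and 48N^5 = 2834352, so 5859375 ≥ 2834352.
For the inductive step, assume it holds for an arbitrary p ≥ 9, so 3·5^p ≥ 48p^5.
Then 3·5^(p + 1) = 5·(3·5^p) ≥ 5·(48p^5).
Also, for p ≥ 9 we have 5·(48p^5) ≥ 48(p+1)^5, since 5 ≥ (1 + 1/p)^5 for all p ≥ 9.
Combining, 3·5^(p + 1) ≥ 48(p+1)^5.
This completes the induction.
Hence the smallest such M is 9.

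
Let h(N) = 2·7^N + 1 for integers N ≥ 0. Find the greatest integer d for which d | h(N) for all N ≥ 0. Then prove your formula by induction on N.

Computing the first values: h(0) = 3 and h(1) = 15; gcd(3, 15) = 3, so d ≤ 3.
We prove 3 | 2·7^N + 1 for all N ≥ 0 by induction on N.
When N = 0: h(0) = 3 = 3·(1), so 3 | h(0).
Inductive step: assume the claim holds for N = i, i.e. 3 | h(i). Then
h(i+1) = 2·7^(i+1) + 1 = 7·(2·7^i + 1) - 6 = 7·h(i) - 6. The first term is divisible by 3 by the inductive hypothesis, and -6 is divisible by 3. Hence 3 | h(i+1).
By the principle of mathematical induction, the result holds for all N ≥ 0.
Therefore the largest such d is 3.

d = 3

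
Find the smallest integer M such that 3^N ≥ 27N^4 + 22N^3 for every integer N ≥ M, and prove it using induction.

M = 13

At N = 12: 531441 < 597888, so the inequality fails and M ≥ 13. We prove 3^N ≥ 27N^4 + 22N^3 for all N ≥ 13.
For the base case N = 13: 3^N = 1594323 and 27N^4 + 22N^3 = 819481, so 1594323 ≥ 819481.
Suppose the result is true for N = i, so 3^i ≥ 27i^4 + 22i^3.
Then 3^(i + 1) = 3·(3^i) ≥ 3·(27i^4 + 22i^3).
Also, for i ≥ 13 we have 3·(27i^4 + 22i^3) ≥ 27(i+1)^4 + 22(i+1)^3, since 3·(27i^4 + 22i^3) − (27(i+1)^4 + 22(i+1)^3) = 54i^4 - 64i^3 - 228i^2 - 174i - 49, which is nonnegative for all i ≥ 13.
Combining, 3^(i + 1) ≥ 27(i+1)^4 + 22(i+1)^3.
By induction, the statement is established for all N ≥ 13.
Hence the smallest such M is 13.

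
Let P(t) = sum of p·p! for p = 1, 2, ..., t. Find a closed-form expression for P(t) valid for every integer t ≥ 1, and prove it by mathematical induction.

P(t) = (t + 1)! - 1

We claim P(t) = (t + 1)! - 1 for all t ≥ 1.
For the base case t = 1: P(1) = 1, and the closed form gives 1. They agree.
Inductive step: suppose the statement holds for some p ≥ 1, so P(p) = (p + 1)! - 1.
Then P(p+1) = P(p) + ((p + 1)(p + 1)!) = ((p + 1)! - 1) + ((p + 1)(p + 1)!).
Simplifying, P(p+1) = ((p+1) + 1)! - 1,
which is the closed form with t = p+1.
Hence, by induction on t, the claim holds for every t ≥ 1.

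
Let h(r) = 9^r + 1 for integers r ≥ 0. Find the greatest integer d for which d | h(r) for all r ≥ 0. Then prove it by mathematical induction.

d = 2

Computing the first values: h(0) = 2 and h(1) = 10; gcd(2, 10) = 2, so d ≤ 2.
We prove 2 | 9^r + 1 for all r ≥ 0 by induction on r.
For the base case r = 0: h(0) = 2 = 2·(1), so 2 | h(0).
Inductive step: suppose the statement holds for some j ≥ 0, i.e. 2 | h(j). Then
h(j+1) = 9^(j+1) + 1 = 9·(9^j + 1) - 8 = 9·h(j) - 8. The first term is divisible by 2 by the inductive hypothesis, and -8 is divisible by 2. Hence 2 | h(j+1).
This completes the induction.
Therefore the largest such d is 2.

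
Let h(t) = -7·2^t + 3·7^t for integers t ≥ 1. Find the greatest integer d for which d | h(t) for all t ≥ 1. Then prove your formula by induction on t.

Computing the first values: h(1) = 7 and h(2) = 119; gcd(7, 119) = 7, so d ≤ 7.
We prove 7 | -7·2^t + 3·7^t for all t ≥ 1 by induction on t.
For the base case t = 1: h(1) = 7 = 7·(1), so 7 | h(1).
Inductive step: suppose the statement holds for some k ≥ 1, i.e. 7 | h(k). Then
h(k+1) − 7·h(k) = (-7·2^(k+1) + 3·7^(k+1)) − 7·(-7·2^k + 3·7^k) = (-7)·2^k·(2 − 7) = (35)·2^k. Since 7 | h(k) by the inductive hypothesis, 7 | 7·h(k); and 7 | 35 since 35 = 7·5. Therefore 7 | h(k+1).
This completes the induction.
Therefore the largest such d is 7.

d = 7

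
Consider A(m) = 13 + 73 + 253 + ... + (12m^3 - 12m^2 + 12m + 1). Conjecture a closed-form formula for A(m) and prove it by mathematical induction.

We claim A(m) = m(3m^3 + 2m^2 + 3m + 5) for all m ≥ 1.
When m = 1: A(1) = 13, and the closed form gives 13. They agree.
Inductive step: assume the claim holds for m = j, so A(j) = j(3j^3 + 2j^2 + 3j + 5).
Then A(j+1) = A(j) + (12j^3 + 24j^2 + 24j + 13) = (j(3j^3 + 2j^2 + 3j + 5)) + (12j^3 + 24j^2 + 24j + 13).
Simplifying, A(j+1) = (j + 1)(3j^3 + 11j^2 + 16j + 13) = (j+1)(3(j+1)^3 + 2(j+1)^2 + 3(j+1) + 5),
which is the closed form with m = j+1.
Hence, by induction on m, the claim holds for every m ≥ 1.

A(m) = m(3m^3 + 2m^2 + 3m + 5)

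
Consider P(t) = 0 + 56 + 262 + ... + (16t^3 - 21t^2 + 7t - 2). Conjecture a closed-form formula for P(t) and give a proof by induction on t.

P(t) = t(t - 1)(4t^2 + 5t + 2)

We claim P(t) = t(t - 1)(4t^2 + 5t + 2) for all t ≥ 1.
Base step (t = 1): P(1) = 0, and the closed form gives 0. They agree.
For the inductive step, assume it holds for an arbitrary p ≥ 1, so P(p) = p(4p^3 + p^2 - 3p - 2).
Then P(p+1) = P(p) + (p(16p^2 + 27p + 13)) = (p(4p^3 + p^2 - 3p - 2)) + (p(16p^2 + 27p + 13)).
Simplifying, P(p+1) = p(p + 1)(4p^2 + 13p + 11) = (p+1)((p+1) - 1)(4(p+1)^2 + 5(p+1) + 2),
which is the closed form with t = p+1.
By induction, the statement is established for all t ≥ 1.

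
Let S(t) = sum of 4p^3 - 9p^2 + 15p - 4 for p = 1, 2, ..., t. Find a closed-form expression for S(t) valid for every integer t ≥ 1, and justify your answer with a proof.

We claim S(t) = t(t^3 - t^2 + 4t + 2) for all t ≥ 1.
Base case (t = 1): S(1) = 6, and the closed form gives 6. They agree.
Suppose the result is true for t = p, so S(p) = p(p^3 - p^2 + 4p + 2).
Then S(p+1) = S(p) + (4p^3 + 3p^2 + 9p + 6) = (p(p^3 - p^2 + 4p + 2)) + (4p^3 + 3p^2 + 9p + 6).
Simplifying, S(p+1) = (p + 1)(p^3 + 2p^2 + 5p + 6) = (p+1)((p+1)^3 - (p+1)^2 + 4(p+1) + 2),
which is the closed form with t = p+1.
This completes the induction.

S(t) = t(t^3 - t^2 + 4t + 2)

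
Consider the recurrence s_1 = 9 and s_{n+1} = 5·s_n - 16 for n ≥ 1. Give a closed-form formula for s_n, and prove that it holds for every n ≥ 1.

s_n = 5^n + 4

Computing the first terms: s_1 = 9, s_2 = 29, s_3 = 129. This suggests s_n = 5^n + 4.
Base step (n = 1): the formula gives 9 = 9 = s_1.
Suppose the result is true for n = m, so s_m = 5^m + 4.
Then s_{m+1} = 5·s_m - 16 = 5·(5^m + 4) - 16 = 5^(m + 1) + 4,
which is the claimed formula at n = m+1.
By induction, the statement is established for all n ≥ 1.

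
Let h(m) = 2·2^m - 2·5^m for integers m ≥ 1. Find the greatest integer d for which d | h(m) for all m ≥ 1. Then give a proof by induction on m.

d = 6

Computing the first values: h(1) = -6 and h(2) = -42; gcd(-6, -42) = 6, so d ≤ 6.
We prove 6 | 2·2^m - 2·5^m for all m ≥ 1 by induction on m.
Base case (m = 1): h(1) = -6 = 6·(-1), so 6 | h(1).
For the inductive step, assume it holds for an arbitrary p ≥ 1, i.e. 6 | h(p). Then
h(p+1) − 5·h(p) = (2·2^(p+1) - 2·5^(p+1)) − 5·(2·2^p - 2·5^p) = (2)·2^p·(2 − 5) = (-6)·2^p. Since 6 | h(p) by the inductive hypothesis, 6 | 5·h(p); and 6 | -6 since -6 = 6·-1. Therefore 6 | h(p+1).
This completes the induction.
Therefore the largest such d is 6.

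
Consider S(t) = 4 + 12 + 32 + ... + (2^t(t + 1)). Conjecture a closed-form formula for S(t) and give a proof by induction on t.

S(t) = 2^(t + 1)t

We claim S(t) = 2^(t + 1)t for all t ≥ 1.
Base case (t = 1): S(1) = 4, and the closed form gives 4. They agree.
Suppose the result is true for t = i, so S(i) = 2^(i + 1)i.
Then S(i+1) = S(i) + (2^(i + 1)(i + 2)) = (2^(i + 1)i) + (2^(i + 1)(i + 2)).
Simplifying, S(i+1) = 2^(i + 2)(i + 1) = 2^((i+1) + 1)(i+1),
which is the closed form with t = i+1.
Hence, by induction on t, the claim holds for every t ≥ 1.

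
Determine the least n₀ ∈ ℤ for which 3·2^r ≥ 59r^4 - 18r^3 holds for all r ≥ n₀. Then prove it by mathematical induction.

At r = 22: 12582912 < 13629440, so the inequality fails and n₀ ≥ 23. We prove 3·2^r ≥ 59r^4 - 18r^3 for all r ≥ 23.
When r = 23: 3·2^r = 25165824 and 59r^4 - 18r^3 = 16291613, so 25165824 ≥ 16291613.
For the inductive step, assume it holds for an arbitrary k ≥ 23, so 3·2^k ≥ 59k^4 - 18k^3.
Then 3·2^(k + 1) = 2·(3·2^k) ≥ 2·(59k^4 - 18k^3).
Also, for k ≥ 23 we have 2·(59k^4 - 18k^3) ≥ 59(k+1)^4 - 18(k+1)^3, since 2·(59k^4 - 18k^3) − (59(k+1)^4 - 18(k+1)^3) = 59k^4 - 254k^3 - 300k^2 - 182k - 41, which is nonnegative for all k ≥ 23.
Combining, 3·2^(k + 1) ≥ 59(k+1)^4 - 18(k+1)^3.
Hence, by induction on r, the claim holds for every r ≥ 23.
Hence the smallest such n₀ is 23.

n₀ = 23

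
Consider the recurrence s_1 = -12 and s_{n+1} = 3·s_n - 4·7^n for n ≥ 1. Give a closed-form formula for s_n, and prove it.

Computing the first terms: s_1 = -12, s_2 = -64, s_3 = -388. This suggests s_n = -5·3^(n - 1) - 7^n.
When n = 1: the formula gives -12 = -12 = s_1.
Inductive step: suppose the statement holds for some m ≥ 1, so s_m = -5·3^(m - 1) - 7^m.
Then s_{m+1} = 3·s_m - 4·7^m = 3·(-5·3^(m - 1) - 7^m) - 4·7^m = -5·3^m - 7^(m + 1) = -5·3^((m+1) - 1) - 7^(m+1),
which is the claimed formula at n = m+1.
This completes the induction.

s_n = -5·3^(n - 1) - 7^n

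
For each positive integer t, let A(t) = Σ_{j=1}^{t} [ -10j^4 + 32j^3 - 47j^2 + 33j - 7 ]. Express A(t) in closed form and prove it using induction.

We claim A(t) = -t(2t^4 - 3t^3 + 3t^2 - t - 2) for all t ≥ 1.
When t = 1: A(1) = 1, and the closed form gives 1. They agree.
For the inductive step, assume it holds for an arbitrary j ≥ 1, so A(j) = j(-2j^4 + 3j^3 - 3j^2 + j + 2).
Then A(j+1) = A(j) + (-10j^4 - 8j^3 - 11j^2 - 5j + 1) = (j(-2j^4 + 3j^3 - 3j^2 + j + 2)) + (-10j^4 - 8j^3 - 11j^2 - 5j + 1).
Simplifying, A(j+1) = -(j + 1)(2j^4 + 5j^3 + 6j^2 + 4j - 1) = -(j+1)(2(j+1)^4 - 3(j+1)^3 + 3(j+1)^2 - (j+1) - 2),
which is the closed form with t = j+1.
By induction, the statement is established for all t ≥ 1.

A(t) = -t(2t^4 - 3t^3 + 3t^2 - t - 2)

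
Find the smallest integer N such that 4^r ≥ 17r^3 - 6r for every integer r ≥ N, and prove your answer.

N = 6

At r = 5: 1024 < 2095, so the inequality fails and N ≥ 6. We prove 4^r ≥ 17r^3 - 6r for all r ≥ 6.
When r = 6: 4^r = 4096 and 17r^3 - 6r = 3636, so 4096 ≥ 3636.
Suppose the result is true for r = i, so 4^i ≥ 17i^3 - 6i.
Then 4^(i + 1) = 4·(4^i) ≥ 4·(17i^3 - 6i).
Also, for i ≥ 6 we have 4·(17i^3 - 6i) ≥ 17(i+1)^3 - 6(i+1), since 4·(17i^3 - 6i) − (17(i+1)^3 - 6(i+1)) = 51i^3 - 51i^2 - 69i - 11, which is nonnegative for all i ≥ 6.
Combining, 4^(i + 1) ≥ 17(i+1)^3 - 6(i+1).
By the principle of mathematical induction, the result holds for all r ≥ 6.
Hence the smallest such N is 6.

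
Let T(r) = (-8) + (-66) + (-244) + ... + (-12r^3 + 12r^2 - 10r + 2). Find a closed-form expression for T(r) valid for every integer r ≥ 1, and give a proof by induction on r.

We claim T(r) = -r(3r^3 + 2r^2 + 2r + 1) for all r ≥ 1.
For the base case r = 1: T(1) = -8, and the closed form gives -8. They agree.
Inductive step: suppose the statement holds for some p ≥ 1, so T(p) = p(-3p^3 - 2p^2 - 2p - 1).
Then T(p+1) = T(p) + (-12p^3 - 24p^2 - 22p - 8) = (p(-3p^3 - 2p^2 - 2p - 1)) + (-12p^3 - 24p^2 - 22p - 8).
Simplifying, T(p+1) = -(p + 1)(3p^3 + 11p^2 + 15p + 8) = -(p+1)(3(p+1)^3 + 2(p+1)^2 + 2(p+1) + 1),
which is the closed form with r = p+1.
By induction, the statement is established for all r ≥ 1.

T(r) = -r(3r^3 + 2r^2 + 2r + 1)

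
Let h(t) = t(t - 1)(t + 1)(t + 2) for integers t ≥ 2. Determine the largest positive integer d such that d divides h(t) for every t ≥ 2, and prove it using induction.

d = 24

Computing the first values: h(2) = 24 and h(3) = 120; gcd(24, 120) = 24, so d ≤ 24.
We prove 24 | t(t - 1)(t + 1)(t + 2) for all t ≥ 2 by induction on t.
For the base case t = 2: h(2) = 24 = 24·(1), so 24 | h(2).
Suppose the result is true for t = m, i.e. 24 | h(m). Then
h(m+1) − h(m) = m·(m+1)·(m+2)·(m+3) − (m-1)·m·(m+1)·(m+2) = m·(m+1)·(m+2)·[(m+3) − (m-1)] = 4·m·(m+1)·(m+2). The product of 3 consecutive integers is divisible by (3)! = 6, so h(m+1) − h(m) is divisible by 4·6 = 24. By the inductive hypothesis 24 | h(m), hence 24 | h(m+1).
This completes the induction.
Therefore the largest such d is 24.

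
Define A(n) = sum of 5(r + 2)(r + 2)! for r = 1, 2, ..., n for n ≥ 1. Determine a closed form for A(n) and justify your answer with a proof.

A(n) = 5(n + 3)! - 30

We claim A(n) = 5(n + 3)! - 30 for all n ≥ 1.
Base case (n = 1): A(1) = 90, and the closed form gives 90. They agree.
Inductive step: suppose the statement holds for some r ≥ 1, so A(r) = 5(r + 3)! - 30.
Then A(r+1) = A(r) + (5(r + 3)(r + 3)!) = (5(r + 3)! - 30) + (5(r + 3)(r + 3)!).
Simplifying, A(r+1) = 5((r+1) + 3)! - 30,
which is the closed form with n = r+1.
By the principle of mathematical induction, the result holds for all n ≥ 1.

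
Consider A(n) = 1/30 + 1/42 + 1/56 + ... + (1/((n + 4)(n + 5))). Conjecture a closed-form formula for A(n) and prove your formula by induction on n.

A(n) = n/(5(n + 5))

We claim A(n) = n/(5(n + 5)) for all n ≥ 1.
Base case (n = 1): A(1) = 1/30, and the closed form gives 1/30. They agree.
Inductive step: assume the claim holds for n = k, so A(k) = k/(5(k + 5)).
Then A(k+1) = A(k) + (1/((k + 5)(k + 6))) = (k/(5(k + 5))) + (1/((k + 5)(k + 6))).
Simplifying, A(k+1) = (k + 1)/(5(k + 6)) = (k+1)/(5((k+1) + 5)),
which is the closed form with n = k+1.
This completes the induction.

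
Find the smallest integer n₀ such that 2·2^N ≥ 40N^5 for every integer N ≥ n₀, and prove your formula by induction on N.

At N = 28: 536870912 < 688414720, so the inequality fails and n₀ ≥ 29. We prove 2·2^N ≥ 40N^5 for all N ≥ 29.
Base step (N = 29): 2·2^N = 1073741824 and 40N^5 = 820445960, so 1073741824 ≥ 820445960.
Inductive step: suppose the statement holds for some p ≥ 29, so 2·2^p ≥ 40p^5.
Then 2·2^(p + 1) = 2·(2·2^p) ≥ 2·(40p^5).
Also, for p ≥ 29 we have 2·(40p^5) ≥ 40(p+1)^5, since 2 ≥ (1 + 1/p)^5 for all p ≥ 29.
Combining, 2·2^(p + 1) ≥ 40(p+1)^5.
By induction, the statement is established for all N ≥ 29.
Hence the smallest such n₀ is 29.

n₀ = 29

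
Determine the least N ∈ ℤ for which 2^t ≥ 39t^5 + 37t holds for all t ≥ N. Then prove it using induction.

N = 30

At t = 29: 536870912 < 799935884, so the inequality fails and N ≥ 30. We prove 2^t ≥ 39t^5 + 37t for all t ≥ 30.
Base case (t = 30): 2^t = 1073741824 and 39t^5 + 37t = 947701110, so 1073741824 ≥ 947701110.
Inductive step: suppose the statement holds for some m ≥ 30, so 2^m ≥ 39m^5 + 37m.
Then 2^(m + 1) = 2·(2^m) ≥ 2·(39m^5 + 37m).
Also, for m ≥ 30 we have 2·(39m^5 + 37m) ≥ 39(m+1)^5 + 37(m+1), since 2·(39m^5 + 37m) − (39(m+1)^5 + 37(m+1)) = 39m^5 - 195m^4 - 390m^3 - 390m^2 - 158m - 76, which is nonnegative for all m ≥ 30.
Combining, 2^(m + 1) ≥ 39(m+1)^5 + 37(m+1).
By the principle of mathematical induction, the result holds for all t ≥ 30.
Hence the smallest such N is 30.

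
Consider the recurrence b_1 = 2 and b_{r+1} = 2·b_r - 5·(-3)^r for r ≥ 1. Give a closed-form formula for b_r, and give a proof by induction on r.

Computing the first terms: b_1 = 2, b_2 = 19, b_3 = -7. This suggests b_r = (-3)^r + 5·2^(r - 1).
Base case (r = 1): the formula gives 2 = 2 = b_1.
Inductive step: assume the claim holds for r = p, so b_p = (-3)^p + 5·2^(p - 1).
Then b_{p+1} = 2·b_p - 5·(-3)^p = 2·((-3)^p + 5·2^(p - 1)) - 5·(-3)^p = (-3)^(p + 1) + 5·2^p = (-3)^(p+1) + 5·2^((p+1) - 1),
which is the claimed formula at r = p+1.
Hence, by induction on r, the claim holds for every r ≥ 1.

b_r = (-3)^r + 5·2^(r - 1)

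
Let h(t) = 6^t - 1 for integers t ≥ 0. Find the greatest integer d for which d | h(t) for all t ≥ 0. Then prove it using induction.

d = 5

Computing the first values: h(0) = 0 and h(1) = 5; gcd(0, 5) = 5, so d ≤ 5.
We prove 5 | 6^t - 1 for all t ≥ 0 by induction on t.
Base step (t = 0): h(0) = 0 = 5·(0), so 5 | h(0).
Suppose the result is true for t = m, i.e. 5 | h(m). Then
h(m+1) = 6^(m+1) - 1 = 6·(6^m - 1) + 5 = 6·h(m) + 5. The first term is divisible by 5 by the inductive hypothesis, and 5 is divisible by 5. Hence 5 | h(m+1).
By induction, the statement is established for all t ≥ 0.
Therefore the largest such d is 5.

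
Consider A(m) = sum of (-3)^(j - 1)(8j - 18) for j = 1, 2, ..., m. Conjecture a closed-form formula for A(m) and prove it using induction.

A(m) = 2(-3)^m(-m + 2) - 4

We claim A(m) = 2(-3)^m(-m + 2) - 4 for all m ≥ 1.
When m = 1: A(1) = -10, and the closed form gives -10. They agree.
For the inductive step, assume it holds for an arbitrary j ≥ 1, so A(j) = 2(-3)^j(-j + 2) - 4.
Then A(j+1) = A(j) + ((-3)^j(8j - 10)) = (2(-3)^j(-j + 2) - 4) + ((-3)^j(8j - 10)).
Simplifying, A(j+1) = 6(-3)^j·j - 6(-3)^j - 4 = 2(-3)^(j+1)(-(j+1) + 2) - 4,
which is the closed form with m = j+1.
Hence, by induction on m, the claim holds for every m ≥ 1.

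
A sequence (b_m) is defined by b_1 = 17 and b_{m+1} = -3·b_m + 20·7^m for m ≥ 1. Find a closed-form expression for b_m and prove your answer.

b_m = -(-3)^m + 2·7^m

Computing the first terms: b_1 = 17, b_2 = 89, b_3 = 713. This suggests b_m = -(-3)^m + 2·7^m.
For the base case m = 1: the formula gives 17 = 17 = b_1.
Suppose the result is true for m = j, so b_j = -(-3)^j + 2·7^j.
Then b_{j+1} = -3·b_j + 20·7^j = -3·(-(-3)^j + 2·7^j) + 20·7^j = -(-3)^(j + 1) + 2·7^(j + 1),
which is the claimed formula at m = j+1.
By induction, the statement is established for all m ≥ 1.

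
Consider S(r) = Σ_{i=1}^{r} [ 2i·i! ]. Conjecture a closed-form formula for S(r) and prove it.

We claim S(r) = 2(r + 1)! - 2 for all r ≥ 1.
For the base case r = 1: S(1) = 2, and the closed form gives 2. They agree.
For the inductive step, assume it holds for an arbitrary i ≥ 1, so S(i) = 2(i + 1)! - 2.
Then S(i+1) = S(i) + (2(i + 1)(i + 1)!) = (2(i + 1)! - 2) + (2(i + 1)(i + 1)!).
Simplifying, S(i+1) = 2((i+1) + 1)! - 2,
which is the closed form with r = i+1.
By the principle of mathematical induction, the result holds for all r ≥ 1.

S(r) = 2(r + 1)! - 2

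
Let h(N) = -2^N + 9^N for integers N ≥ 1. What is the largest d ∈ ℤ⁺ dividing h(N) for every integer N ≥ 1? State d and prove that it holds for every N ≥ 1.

Computing the first values: h(1) = 7 and h(2) = 77; gcd(7, 77) = 7, so d ≤ 7.
We prove 7 | -2^N + 9^N for all N ≥ 1 by induction on N.
For the base case N = 1: h(1) = 7 = 7·(1), so 7 | h(1).
For the inductive step, assume it holds for an arbitrary j ≥ 1, i.e. 7 | h(j). Then
9^{j+1} − 2^{j+1} = 9·9^j − 2·2^j = 9·(9^j − 2^j) + (7)·2^j. The first term is divisible by 7 by the inductive hypothesis, and the second term (7)·2^j is divisible by 7 since 7 | 7. Hence 7 | h(j+1).
This completes the induction.
Therefore the largest such d is 7.

d = 7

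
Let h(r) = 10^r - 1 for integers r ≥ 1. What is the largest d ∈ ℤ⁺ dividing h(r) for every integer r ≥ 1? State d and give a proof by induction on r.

Computing the first values: h(1) = 9 and h(2) = 99; gcd(9, 99) = 9, so d ≤ 9.
We prove 9 | 10^r - 1 for all r ≥ 1 by induction on r.
Base case (r = 1): h(1) = 9 = 9·(1), so 9 | h(1).
Inductive step: assume the claim holds for r = p, i.e. 9 | h(p). Then
10^{p+1} − 1^{p+1} = 10·10^p − 1·1^p = 10·(10^p − 1^p) + (9)·1^p. The first term is divisible by 9 by the inductive hypothesis, and the second term (9)·1^p is divisible by 9 since 9 | 9. Hence 9 | h(p+1).
By induction, the statement is established for all r ≥ 1.
Therefore the largest such d is 9.

d = 9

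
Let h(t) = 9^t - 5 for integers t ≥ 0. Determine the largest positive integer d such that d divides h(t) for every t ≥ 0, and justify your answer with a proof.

d = 4

Computing the first values: h(0) = -4 and h(1) = 4; gcd(-4, 4) = 4, so d ≤ 4.
We prove 4 | 9^t - 5 for all t ≥ 0 by induction on t.
For the base case t = 0: h(0) = -4 = 4·(-1), so 4 | h(0).
Inductive step: assume the claim holds for t = m, i.e. 4 | h(m). Then
h(m+1) = 9^(m+1) - 5 = 9·(9^m - 5) + 40 = 9·h(m) + 40. The first term is divisible by 4 by the inductive hypothesis, and 40 is divisible by 4. Hence 4 | h(m+1).
By induction, the statement is established for all t ≥ 0.
Therefore the largest such d is 4.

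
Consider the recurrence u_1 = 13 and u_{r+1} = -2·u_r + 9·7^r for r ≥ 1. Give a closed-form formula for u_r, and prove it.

Computing the first terms: u_1 = 13, u_2 = 37, u_3 = 367. This suggests u_r = -3(-2)^r + 7^r.
Base step (r = 1): the formula gives 13 = 13 = u_1.
Inductive step: assume the claim holds for r = i, so u_i = -3(-2)^i + 7^i.
Then u_{i+1} = -2·u_i + 9·7^i = -2·(-3(-2)^i + 7^i) + 9·7^i = -3(-2)^(i + 1) + 7^(i + 1),
which is the claimed formula at r = i+1.
This completes the induction.

u_r = -3(-2)^r + 7^r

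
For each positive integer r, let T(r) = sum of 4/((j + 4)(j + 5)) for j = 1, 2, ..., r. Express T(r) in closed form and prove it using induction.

We claim T(r) = 4r/(5(r + 5)) for all r ≥ 1.
For the base case r = 1: T(1) = 2/15, and the closed form gives 2/15. They agree.
For the inductive step, assume it holds for an arbitrary j ≥ 1, so T(j) = 4j/(5(j + 5)).
Then T(j+1) = T(j) + (4/((j + 5)(j + 6))) = (4j/(5(j + 5))) + (4/((j + 5)(j + 6))).
Simplifying, T(j+1) = 4(j + 1)/(5(j + 6)) = 4(j+1)/(5((j+1) + 5)),
which is the closed form with r = j+1.
Hence, by induction on r, the claim holds for every r ≥ 1.

T(r) = 4r/(5(r + 5))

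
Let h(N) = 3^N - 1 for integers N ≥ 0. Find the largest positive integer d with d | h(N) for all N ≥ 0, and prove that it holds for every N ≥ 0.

d = 2

Computing the first values: h(0) = 0 and h(1) = 2; gcd(0, 2) = 2, so d ≤ 2.
We prove 2 | 3^N - 1 for all N ≥ 0 by induction on N.
Base step (N = 0): h(0) = 0 = 2·(0), so 2 | h(0).
Suppose the result is true for N = j, i.e. 2 | h(j). Then
h(j+1) = 3^(j+1) - 1 = 3·(3^j - 1) + 2 = 3·h(j) + 2. The first term is divisible by 2 by the inductive hypothesis, and 2 is divisible by 2. Hence 2 | h(j+1).
By the principle of mathematical induction, the result holds for all N ≥ 0.
Therefore the largest such d is 2.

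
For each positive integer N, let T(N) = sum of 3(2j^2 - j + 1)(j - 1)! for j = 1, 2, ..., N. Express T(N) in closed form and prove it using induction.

T(N) = (6N + 3)N! - 3

We claim T(N) = (6N + 3)N! - 3 for all N ≥ 1.
Base step (N = 1): T(1) = 6, and the closed form gives 6. They agree.
Inductive step: suppose the statement holds for some j ≥ 1, so T(j) = (6j + 3)j! - 3.
Then T(j+1) = T(j) + (3(2j^2 + 3j + 2)j!) = ((6j + 3)j! - 3) + (3(2j^2 + 3j + 2)j!).
Simplifying, T(j+1) = (6(j+1) + 3)(j+1)! - 3,
which is the closed form with N = j+1.
By induction, the statement is established for all N ≥ 1.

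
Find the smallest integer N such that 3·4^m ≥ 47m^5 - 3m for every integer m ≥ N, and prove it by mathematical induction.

N = 11

At m = 10: 3145728 < 4699970, so the inequality fails and N ≥ 11. We prove 3·4^m ≥ 47m^5 - 3m for all m ≥ 11.
When m = 11: 3·4^m = 12582912 and 47m^5 - 3m = 7569364, so 12582912 ≥ 7569364.
Suppose the result is true for m = j, so 3·4^j ≥ 47j^5 - 3j.
Then 3·4^(j + 1) = 4·(3·4^j) ≥ 4·(47j^5 - 3j).
Also, for j ≥ 11 we have 4·(47j^5 - 3j) ≥ 47(j+1)^5 - 3(j+1), since 4·(47j^5 - 3j) − (47(j+1)^5 - 3(j+1)) = 141j^5 - 235j^4 - 470j^3 - 470j^2 - 244j - 44, which is nonnegative for all j ≥ 11.
Combining, 3·4^(j + 1) ≥ 47(j+1)^5 - 3(j+1).
By induction, the statement is established for all m ≥ 11.
Hence the smallest such N is 11.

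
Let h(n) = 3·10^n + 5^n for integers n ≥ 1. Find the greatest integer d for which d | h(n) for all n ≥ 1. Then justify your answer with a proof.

d = 5

Computing the first values: h(1) = 35 and h(2) = 325; gcd(35, 325) = 5, so d ≤ 5.
We prove 5 | 3·10^n + 5^n for all n ≥ 1 by induction on n.
For the base case n = 1: h(1) = 35 = 5·(7), so 5 | h(1).
Inductive step: assume the claim holds for n = j, i.e. 5 | h(j). Then
h(j+1) − 10·h(j) = (3·10^(j+1) + 5^(j+1)) − 10·(3·10^j + 5^j) = (1)·5^j·(5 − 10) = (-5)·5^j. Since 5 | h(j) by the inductive hypothesis, 5 | 10·h(j); and 5 | -5 since -5 = 5·-1. Therefore 5 | h(j+1).
By the principle of mathematical induction, the result holds for all n ≥ 1.
Therefore the largest such d is 5.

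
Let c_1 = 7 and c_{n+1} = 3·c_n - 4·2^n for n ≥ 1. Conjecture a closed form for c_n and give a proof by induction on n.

Computing the first terms: c_1 = 7, c_2 = 13, c_3 = 23. This suggests c_n = 2^(n + 2) - 3^(n - 1).
Base case (n = 1): the formula gives 7 = 7 = c_1.
Suppose the result is true for n = p, so c_p = 2^(p + 2) - 3^(p - 1).
Then c_{p+1} = 3·c_p - 4·2^p = 3·(2^(p + 2) - 3^(p - 1)) - 4·2^p = 2^(p + 3) - 3^p = 2^((p+1) + 2) - 3^((p+1) - 1),
which is the claimed formula at n = p+1.
By the principle of mathematical induction, the result holds for all n ≥ 1.

c_n = 2^(n + 2) - 3^(n - 1)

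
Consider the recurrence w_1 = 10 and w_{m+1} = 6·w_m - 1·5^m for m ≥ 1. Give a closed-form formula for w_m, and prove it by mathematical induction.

w_m = 5^m + 5·6^(m - 1)

Computing the first terms: w_1 = 10, w_2 = 55, w_3 = 305. This suggests w_m = 5^m + 5·6^(m - 1).
Base step (m = 1): the formula gives 10 = 10 = w_1.
For the inductive step, assume it holds for an arbitrary j ≥ 1, so w_j = 5^j + 5·6^(j - 1).
Then w_{j+1} = 6·w_j - 1·5^j = 6·(5^j + 5·6^(j - 1)) - 1·5^j = 5^(j + 1) + 5·6^j = 5^(j+1) + 5·6^((j+1) - 1),
which is the claimed formula at m = j+1.
Hence, by induction on m, the claim holds for every m ≥ 1.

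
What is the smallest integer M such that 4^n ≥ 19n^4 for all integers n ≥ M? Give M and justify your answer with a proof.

At n = 8: 65536 < 77824, so the inequality fails and M ≥ 9. We prove 4^n ≥ 19n^4 for all n ≥ 9.
Base case (n = 9): 4^n = 262144 and 19n^4 = 124659, so 262144 ≥ 124659.
Inductive step: suppose the statement holds for some m ≥ 9, so 4^m ≥ 19m^4.
Then 4^(m + 1) = 4·(4^m) ≥ 4·(19m^4).
Also, for m ≥ 9 we have 4·(19m^4) ≥ 19(m+1)^4, since 4 ≥ (1 + 1/m)^4 for all m ≥ 9.
Combining, 4^(m + 1) ≥ 19(m+1)^4.
This completes the induction.
Hence the smallest such M is 9.

M = 9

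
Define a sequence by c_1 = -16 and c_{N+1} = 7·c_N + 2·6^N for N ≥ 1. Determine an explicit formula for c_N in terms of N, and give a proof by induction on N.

Computing the first terms: c_1 = -16, c_2 = -100, c_3 = -628. This suggests c_N = -2·6^N - 4·7^(N - 1).
Base step (N = 1): the formula gives -16 = -16 = c_1.
Suppose the result is true for N = r, so c_r = -2·6^r - 4·7^(r - 1).
Then c_{r+1} = 7·c_r + 2·6^r = 7·(-2·6^r - 4·7^(r - 1)) + 2·6^r = -2·6^(r + 1) - 4·7^r = -2·6^(r+1) - 4·7^((r+1) - 1),
which is the claimed formula at N = r+1.
By induction, the statement is established for all N ≥ 1.

c_N = -2·6^N - 4·7^(N - 1)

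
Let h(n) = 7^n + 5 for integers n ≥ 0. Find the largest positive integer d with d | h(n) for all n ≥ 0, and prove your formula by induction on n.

Computing the first values: h(0) = 6 and h(1) = 12; gcd(6, 12) = 6, so d ≤ 6.
We prove 6 | 7^n + 5 for all n ≥ 0 by induction on n.
Base step (n = 0): h(0) = 6 = 6·(1), so 6 | h(0).
Inductive step: suppose the statement holds for some r ≥ 0, i.e. 6 | h(r). Then
h(r+1) = 7^(r+1) + 5 = 7·(7^r + 5) - 30 = 7·h(r) - 30. The first term is divisible by 6 by the inductive hypothesis, and -30 is divisible by 6. Hence 6 | h(r+1).
By induction, the statement is established for all n ≥ 0.
Therefore the largest such d is 6.

d = 6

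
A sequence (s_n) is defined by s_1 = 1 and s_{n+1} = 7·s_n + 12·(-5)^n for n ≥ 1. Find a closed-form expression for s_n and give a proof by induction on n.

s_n = -(-5)^n - 4·7^(n - 1)

Computing the first terms: s_1 = 1, s_2 = -53, s_3 = -71. This suggests s_n = -(-5)^n - 4·7^(n - 1).
Base step (n = 1): the formula gives 1 = 1 = s_1.
Inductive step: suppose the statement holds for some j ≥ 1, so s_j = -(-5)^j - 4·7^(j - 1).
Then s_{j+1} = 7·s_j + 12·(-5)^j = 7·(-(-5)^j - 4·7^(j - 1)) + 12·(-5)^j = -(-5)^(j + 1) - 4·7^j = -(-5)^(j+1) - 4·7^((j+1) - 1),
which is the claimed formula at n = j+1.
Hence, by induction on n, the claim holds for every n ≥ 1.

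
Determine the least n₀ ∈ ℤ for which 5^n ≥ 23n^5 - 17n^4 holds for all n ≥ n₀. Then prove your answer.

At n = 8: 390625 < 684032, so the inequality fails and n₀ ≥ 9. We prove 5^n ≥ 23n^5 - 17n^4 for all n ≥ 9.
For the base case n = 9: 5^n = 1953125 and 23n^5 - 17n^4 = 1246590, so 1953125 ≥ 1246590.
Suppose the result is true for n = r, so 5^r ≥ 23r^5 - 17r^4.
Then 5^(r + 1) = 5·(5^r) ≥ 5·(23r^5 - 17r^4).
Also, for r ≥ 9 we have 5·(23r^5 - 17r^4) ≥ 23(r+1)^5 - 17(r+1)^4, since 5·(23r^5 - 17r^4) − (23(r+1)^5 - 17(r+1)^4) = 92r^5 - 183r^4 - 162r^3 - 128r^2 - 47r - 6, which is nonnegative for all r ≥ 9.
Combining, 5^(r + 1) ≥ 23(r+1)^5 - 17(r+1)^4.
By induction, the statement is established for all n ≥ 9.
Hence the smallest such n₀ is 9.

n₀ = 9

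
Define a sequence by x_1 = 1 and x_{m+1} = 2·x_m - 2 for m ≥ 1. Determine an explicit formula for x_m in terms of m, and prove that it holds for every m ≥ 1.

x_m = -2^(m - 1) + 2

Computing the first terms: x_1 = 1, x_2 = 0, x_3 = -2. This suggests x_m = -2^(m - 1) + 2.
When m = 1: the formula gives 1 = 1 = x_1.
Suppose the result is true for m = p, so x_p = -2^(p - 1) + 2.
Then x_{p+1} = 2·x_p - 2 = 2·(-2^(p - 1) + 2) - 2 = -2^p + 2 = -2^((p+1) - 1) + 2,
which is the claimed formula at m = p+1.
By induction, the statement is established for all m ≥ 1.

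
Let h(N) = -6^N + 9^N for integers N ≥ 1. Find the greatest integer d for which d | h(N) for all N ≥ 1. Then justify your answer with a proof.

d = 3

Computing the first values: h(1) = 3 and h(2) = 45; gcd(3, 45) = 3, so d ≤ 3.
We prove 3 | -6^N + 9^N for all N ≥ 1 by induction on N.
Base case (N = 1): h(1) = 3 = 3·(1), so 3 | h(1).
Inductive step: suppose the statement holds for some p ≥ 1, i.e. 3 | h(p). Then
9^{p+1} − 6^{p+1} = 9·9^p − 6·6^p = 9·(9^p − 6^p) + (3)·6^p. The first term is divisible by 3 by the inductive hypothesis, and the second term (3)·6^p is divisible by 3 since 3 | 3. Hence 3 | h(p+1).
This completes the induction.
Therefore the largest such d is 3.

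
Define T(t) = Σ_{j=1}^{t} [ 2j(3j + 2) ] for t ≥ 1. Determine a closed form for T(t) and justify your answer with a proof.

We claim T(t) = t(t + 1)(2t + 3) for all t ≥ 1.
Base step (t = 1): T(1) = 10, and the closed form gives 10. They agree.
Suppose the result is true for t = j, so T(j) = j(2j^2 + 5j + 3).
Then T(j+1) = T(j) + (2(j + 1)(3j + 5)) = (j(2j^2 + 5j + 3)) + (2(j + 1)(3j + 5)).
Simplifying, T(j+1) = (j + 1)(j + 2)(2j + 5) = (j+1)((j+1) + 1)(2(j+1) + 3),
which is the closed form with t = j+1.
By induction, the statement is established for all t ≥ 1.

T(t) = t(t + 1)(2t + 3)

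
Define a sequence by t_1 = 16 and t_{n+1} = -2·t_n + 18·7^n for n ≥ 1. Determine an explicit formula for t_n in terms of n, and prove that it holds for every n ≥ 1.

Computing the first terms: t_1 = 16, t_2 = 94, t_3 = 694. This suggests t_n = -(-2)^n + 2·7^n.
When n = 1: the formula gives 16 = 16 = t_1.
Suppose the result is true for n = m, so t_m = -(-2)^m + 2·7^m.
Then t_{m+1} = -2·t_m + 18·7^m = -2·(-(-2)^m + 2·7^m) + 18·7^m = -(-2)^(m + 1) + 2·7^(m + 1),
which is the claimed formula at n = m+1.
By induction, the statement is established for all n ≥ 1.

t_n = -(-2)^n + 2·7^n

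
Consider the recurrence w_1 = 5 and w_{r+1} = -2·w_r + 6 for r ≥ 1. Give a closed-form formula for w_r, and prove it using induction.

Computing the first terms: w_1 = 5, w_2 = -4, w_3 = 14. This suggests w_r = 3(-2)^(r - 1) + 2.
Base case (r = 1): the formula gives 5 = 5 = w_1.
Inductive step: assume the claim holds for r = m, so w_m = 3(-2)^(m - 1) + 2.
Then w_{m+1} = -2·w_m + 6 = -2·(3(-2)^(m - 1) + 2) + 6 = 3(-2)^m + 2 = 3(-2)^((m+1) - 1) + 2,
which is the claimed formula at r = m+1.
By induction, the statement is established for all r ≥ 1.

w_r = 3(-2)^(r - 1) + 2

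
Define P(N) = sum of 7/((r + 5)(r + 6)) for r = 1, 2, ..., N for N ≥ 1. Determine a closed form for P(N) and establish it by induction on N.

We claim P(N) = 7N/(6(N + 6)) for all N ≥ 1.
Base case (N = 1): P(1) = 1/6, and the closed form gives 1/6. They agree.
Suppose the result is true for N = r, so P(r) = 7r/(6(r + 6)).
Then P(r+1) = P(r) + (7/((r + 6)(r + 7))) = (7r/(6(r + 6))) + (7/((r + 6)(r + 7))).
Simplifying, P(r+1) = 7(r + 1)/(6(r + 7)) = 7(r+1)/(6((r+1) + 6)),
which is the closed form with N = r+1.
By induction, the statement is established for all N ≥ 1.

P(N) = 7N/(6(N + 6))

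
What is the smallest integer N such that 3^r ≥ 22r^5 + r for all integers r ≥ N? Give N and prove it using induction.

At r = 15: 14348907 < 16706265, so the inequality fails and N ≥ 16. We prove 3^r ≥ 22r^5 + r for all r ≥ 16.
For the base case r = 16: 3^r = 43046721 and 22r^5 + r = 23068688, so 43046721 ≥ 23068688.
Suppose the result is true for r = p, so 3^p ≥ 22p^5 + p.
Then 3^(p + 1) = 3·(3^p) ≥ 3·(22p^5 + p).
Also, for p ≥ 16 we have 3·(22p^5 + p) ≥ 22(p+1)^5 + (p+1), since 3·(22p^5 + p) − (22(p+1)^5 + (p+1)) = 44p^5 - 110p^4 - 220p^3 - 220p^2 - 108p - 23, which is nonnegative for all p ≥ 16.
Combining, 3^(p + 1) ≥ 22(p+1)^5 + (p+1).
This completes the induction.
Hence the smallest such N is 16.

N = 16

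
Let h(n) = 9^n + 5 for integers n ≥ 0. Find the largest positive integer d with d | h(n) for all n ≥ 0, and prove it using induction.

d = 2

Computing the first values: h(0) = 6 and h(1) = 14; gcd(6, 14) = 2, so d ≤ 2.
We prove 2 | 9^n + 5 for all n ≥ 0 by induction on n.
For the base case n = 0: h(0) = 6 = 2·(3), so 2 | h(0).
Inductive step: suppose the statement holds for some j ≥ 0, i.e. 2 | h(j). Then
h(j+1) = 9^(j+1) + 5 = 9·(9^j + 5) - 40 = 9·h(j) - 40. The first term is divisible by 2 by the inductive hypothesis, and -40 is divisible by 2. Hence 2 | h(j+1).
This completes the induction.
Therefore the largest such d is 2.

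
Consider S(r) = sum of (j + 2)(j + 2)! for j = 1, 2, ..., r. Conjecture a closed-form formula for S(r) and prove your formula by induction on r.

We claim S(r) = (r + 3)! - 6 for all r ≥ 1.
Base step (r = 1): S(1) = 18, and the closed form gives 18. They agree.
For the inductive step, assume it holds for an arbitrary j ≥ 1, so S(j) = (j + 3)! - 6.
Then S(j+1) = S(j) + ((j + 3)(j + 3)!) = ((j + 3)! - 6) + ((j + 3)(j + 3)!).
Simplifying, S(j+1) = ((j+1) + 3)! - 6,
which is the closed form with r = j+1.
By the principle of mathematical induction, the result holds for all r ≥ 1.

S(r) = (r + 3)! - 6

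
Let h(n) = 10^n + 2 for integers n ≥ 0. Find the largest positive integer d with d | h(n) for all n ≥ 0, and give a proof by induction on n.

d = 3

Computing the first values: h(0) = 3 and h(1) = 12; gcd(3, 12) = 3, so d ≤ 3.
We prove 3 | 10^n + 2 for all n ≥ 0 by induction on n.
When n = 0: h(0) = 3 = 3·(1), so 3 | h(0).
Inductive step: assume the claim holds for n = k, i.e. 3 | h(k). Then
h(k+1) = 10^(k+1) + 2 = 10·(10^k + 2) - 18 = 10·h(k) - 18. The first term is divisible by 3 by the inductive hypothesis, and -18 is divisible by 3. Hence 3 | h(k+1).
By induction, the statement is established for all n ≥ 0.
Therefore the largest such d is 3.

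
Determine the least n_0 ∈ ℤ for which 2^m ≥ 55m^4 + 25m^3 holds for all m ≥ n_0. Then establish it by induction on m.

At m = 24: 16777216 < 18593280, so the inequality fails and n_0 ≥ 25. We prove 2^m ≥ 55m^4 + 25m^3 for all m ≥ 25.
Base case (m = 25): 2^m = 33554432 and 55m^4 + 25m^3 = 21875000, so 33554432 ≥ 21875000.
Inductive step: assume the claim holds for m = r, so 2^r ≥ 55r^4 + 25r^3.
Then 2^(r + 1) = 2·(2^r) ≥ 2·(55r^4 + 25r^3).
Also, for r ≥ 25 we have 2·(55r^4 + 25r^3) ≥ 55(r+1)^4 + 25(r+1)^3, since 2·(55r^4 + 25r^3) − (55(r+1)^4 + 25(r+1)^3) = 55r^4 - 195r^3 - 405r^2 - 295r - 80, which is nonnegative for all r ≥ 25.
Combining, 2^(r + 1) ≥ 55(r+1)^4 + 25(r+1)^3.
By induction, the statement is established for all m ≥ 25.
Hence the smallest such n_0 is 25.

n_0 = 25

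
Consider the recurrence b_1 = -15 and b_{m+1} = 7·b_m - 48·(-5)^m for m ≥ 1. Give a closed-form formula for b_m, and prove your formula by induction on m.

Computing the first terms: b_1 = -15, b_2 = 135, b_3 = -255. This suggests b_m = 4(-5)^m + 5·7^(m - 1).
When m = 1: the formula gives -15 = -15 = b_1.
Inductive step: suppose the statement holds for some r ≥ 1, so b_r = 4(-5)^r + 5·7^(r - 1).
Then b_{r+1} = 7·b_r - 48·(-5)^r = 7·(4(-5)^r + 5·7^(r - 1)) - 48·(-5)^r = 4(-5)^(r + 1) + 5·7^r = 4(-5)^(r+1) + 5·7^((r+1) - 1),
which is the claimed formula at m = r+1.
By induction, the statement is established for all m ≥ 1.

b_m = 4(-5)^m + 5·7^(m - 1)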